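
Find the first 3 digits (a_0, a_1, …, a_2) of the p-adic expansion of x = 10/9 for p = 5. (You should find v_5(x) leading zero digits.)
(a_0, …, a_2) = (0, 3, 0)

v_5(10/9) = 1, so a_0 = ... = a_0 = 0. Factor out: x = 5^1 · u with u = 2/9 a unit in ℤ_5. Expand u iteratively via a_{v+i} = u_i mod 5, u_{i+1} = (u_i − a_{v+i})/5:
  u_0 = 2/9;  a_1 = 3;  u_1 = (u_0 − 3)/5 = -5/9
  u_1 = -5/9;  a_2 = 0;  u_2 = (u_1 − 0)/5 = -1/9
Digits: (0, 3, 0).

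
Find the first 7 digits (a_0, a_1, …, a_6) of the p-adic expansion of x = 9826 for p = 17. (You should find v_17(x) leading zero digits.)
(a_0, …, a_6) = (0, 0, 0, 2, 0, 0, 0)

v_17(9826) = 3, so a_0 = ... = a_2 = 0. Factor out: x = 17^3 · u with u = 2 a unit in ℤ_17. Expand u iteratively via a_{v+i} = u_i mod 17, u_{i+1} = (u_i − a_{v+i})/17:
  u_0 = 2;  a_3 = 2;  u_1 = (u_0 − 2)/17 = 0
  u_1 = 0;  a_4 = 0;  u_2 = (u_1 − 0)/17 = 0
  u_2 = 0;  a_5 = 0;  u_3 = (u_2 − 0)/17 = 0
  u_3 = 0;  a_6 = 0;  u_4 = (u_3 − 0)/17 = 0
Digits: (0, 0, 0, 2, 0, 0, 0).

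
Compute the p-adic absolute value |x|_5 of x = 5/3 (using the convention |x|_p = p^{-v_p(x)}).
|5/3|_5 = 1/5

Step 1 — compute v_5(x) by factoring powers of 5 out of the numerator and denominator: v_5(5/3) = 1. Step 2 — apply |x|_p = p^{-v_p(x)} = 5^{-1} = 1/5.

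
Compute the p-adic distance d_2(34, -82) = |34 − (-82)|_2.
d_2(34, -82) = 1/4

Step 1 — x − y = 34 − (-82) = 116. Step 2 — v_2(116) = 2 (factor: 116 = (2^2 · 29); the sign does not affect v_p). Step 3 — |x − y|_2 = 2^{-2} = 1/4.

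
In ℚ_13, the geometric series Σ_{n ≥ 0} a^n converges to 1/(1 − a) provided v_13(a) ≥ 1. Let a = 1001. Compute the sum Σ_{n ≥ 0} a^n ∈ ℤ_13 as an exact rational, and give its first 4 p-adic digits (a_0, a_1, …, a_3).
Σ a^n = 1/(1 − a) = -1/1000;  first 4 digits = (1, 12, 6, 0)

v_13(a) = 1 ≥ 1, so the series converges in ℤ_13 to 1/(1 − a) = 1/(1 − 1001) = -1/1000. Expand this rational in ℤ_13: compute digits iteratively via d_i = x_i mod 13, x_{i+1} = (x_i − d_i)/13. The first 4 digits are (1, 12, 6, 0).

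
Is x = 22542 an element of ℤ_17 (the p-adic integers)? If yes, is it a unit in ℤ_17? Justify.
x ∈ ℤ_17 but not a unit; v_17(x) = 2 > 0

ℤ_17 = {x ∈ ℚ_17 : v_17(x) ≥ 0} and ℤ_17^× = {x ∈ ℤ_17 : v_17(x) = 0}. Here v_17(22542) = v_17(num) − v_17(den) = 2; compare against these criteria.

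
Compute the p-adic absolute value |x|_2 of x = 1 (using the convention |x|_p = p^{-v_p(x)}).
|1|_2 = 1

Step 1 — compute v_2(x) by factoring powers of 2 out of the numerator and denominator: v_2(1) = 0. Step 2 — apply |x|_p = p^{-v_p(x)} = 2^{0} = 1.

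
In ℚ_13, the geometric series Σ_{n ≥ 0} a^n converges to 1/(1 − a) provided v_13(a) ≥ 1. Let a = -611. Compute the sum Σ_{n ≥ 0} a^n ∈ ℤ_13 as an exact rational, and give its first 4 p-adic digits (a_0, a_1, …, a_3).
Σ a^n = 1/(1 − a) = 1/612;  first 4 digits = (1, 5, 8, 8)

v_13(a) = 1 ≥ 1, so the series converges in ℤ_13 to 1/(1 − a) = 1/(1 − (-611)) = 1/612. Expand this rational in ℤ_13: compute digits iteratively via d_i = x_i mod 13, x_{i+1} = (x_i − d_i)/13. The first 4 digits are (1, 5, 8, 8).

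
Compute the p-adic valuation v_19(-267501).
v_19(-267501) = 3

v_19(n) is the largest exponent k such that 19^k divides n. Factor out: -267501 = -19^3 · 39. (Sign doesn't affect v_p.) So v_19(-267501) = 3.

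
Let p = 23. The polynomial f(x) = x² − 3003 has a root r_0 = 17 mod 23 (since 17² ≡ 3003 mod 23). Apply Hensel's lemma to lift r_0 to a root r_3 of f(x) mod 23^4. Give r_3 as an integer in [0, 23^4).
r_3 = 254328 (mod 279841)

Hensel's recurrence: r_{i+1} = r_i − f(r_i)·(f′(r_i))^{-1} mod 23^{i+2}, with f′(x) = 2x. Iterate:
  r_0 = 17 (mod 23)
  r_1 = 408 (mod 529)
  r_2 = 10988 (mod 12167)
  r_3 = 254328 (mod 279841)
Final: r_3 = 254328, and one checks f(r_3) ≡ 0 mod 23^4.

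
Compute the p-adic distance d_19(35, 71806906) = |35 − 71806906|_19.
d_19(35, 71806906) = 1/2476099

Step 1 — x − y = 35 − 71806906 = -71806871. Step 2 — v_19(-71806871) = 5 (factor: -71806871 = −(19^5 · 29); the sign does not affect v_p). Step 3 — |x − y|_19 = 19^{-5} = 1/2476099.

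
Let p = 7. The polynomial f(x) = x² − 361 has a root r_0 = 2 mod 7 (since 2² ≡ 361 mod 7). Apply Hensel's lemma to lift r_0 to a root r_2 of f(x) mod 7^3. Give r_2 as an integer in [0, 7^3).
r_2 = 324 (mod 343)

Hensel's recurrence: r_{i+1} = r_i − f(r_i)·(f′(r_i))^{-1} mod 7^{i+2}, with f′(x) = 2x. Iterate:
  r_0 = 2 (mod 7)
  r_1 = 30 (mod 49)
  r_2 = 324 (mod 343)
Final: r_2 = 324, and one checks f(r_2) ≡ 0 mod 7^3.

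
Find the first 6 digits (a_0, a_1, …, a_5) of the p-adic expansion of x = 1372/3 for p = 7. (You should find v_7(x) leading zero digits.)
(a_0, …, a_5) = (0, 0, 0, 6, 4, 4)

v_7(1372/3) = 3, so a_0 = ... = a_2 = 0. Factor out: x = 7^3 · u with u = 4/3 a unit in ℤ_7. Expand u iteratively via a_{v+i} = u_i mod 7, u_{i+1} = (u_i − a_{v+i})/7:
  u_0 = 4/3;  a_3 = 6;  u_1 = (u_0 − 6)/7 = -2/3
  u_1 = -2/3;  a_4 = 4;  u_2 = (u_1 − 4)/7 = -2/3
  u_2 = -2/3;  a_5 = 4;  u_3 = (u_2 − 4)/7 = -2/3
Digits: (0, 0, 0, 6, 4, 4).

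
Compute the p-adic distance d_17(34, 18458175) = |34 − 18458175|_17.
d_17(34, 18458175) = 1/1419857

Step 1 — x − y = 34 − 18458175 = -18458141. Step 2 — v_17(-18458141) = 5 (factor: -18458141 = −(17^5 · 13); the sign does not affect v_p). Step 3 — |x − y|_17 = 17^{-5} = 1/1419857.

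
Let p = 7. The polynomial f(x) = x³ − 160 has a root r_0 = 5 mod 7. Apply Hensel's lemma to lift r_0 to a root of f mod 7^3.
r_2 = 110 (mod 343)

Hensel: r_{i+1} = r_i − f(r_i)/f′(r_i) mod 7^{i+2}, where f′(x) = 3x². Iterate:
  r_0 = 5 (mod 7)
  r_1 = 12 (mod 49)
  r_2 = 110 (mod 343)
Final: r = 110 with f(r) ≡ 0 mod 7^3.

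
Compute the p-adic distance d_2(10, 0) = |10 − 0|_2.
d_2(10, 0) = 1/2

Step 1 — x − y = 10 − 0 = 10. Step 2 — v_2(10) = 1 (factor: 10 = (2^1 · 5); the sign does not affect v_p). Step 3 — |x − y|_2 = 2^{-1} = 1/2.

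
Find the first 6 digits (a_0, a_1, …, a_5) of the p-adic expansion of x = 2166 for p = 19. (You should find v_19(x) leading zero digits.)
(a_0, …, a_5) = (0, 0, 6, 0, 0, 0)

v_19(2166) = 2, so a_0 = ... = a_1 = 0. Factor out: x = 19^2 · u with u = 6 a unit in ℤ_19. Expand u iteratively via a_{v+i} = u_i mod 19, u_{i+1} = (u_i − a_{v+i})/19:
  u_0 = 6;  a_2 = 6;  u_1 = (u_0 − 6)/19 = 0
  u_1 = 0;  a_3 = 0;  u_2 = (u_1 − 0)/19 = 0
  u_2 = 0;  a_4 = 0;  u_3 = (u_2 − 0)/19 = 0
  u_3 = 0;  a_5 = 0;  u_4 = (u_3 − 0)/19 = 0
Digits: (0, 0, 6, 0, 0, 0).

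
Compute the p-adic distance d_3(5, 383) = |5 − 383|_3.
d_3(5, 383) = 1/27

Step 1 — x − y = 5 − 383 = -378. Step 2 — v_3(-378) = 3 (factor: -378 = −(3^3 · 14); the sign does not affect v_p). Step 3 — |x − y|_3 = 3^{-3} = 1/27.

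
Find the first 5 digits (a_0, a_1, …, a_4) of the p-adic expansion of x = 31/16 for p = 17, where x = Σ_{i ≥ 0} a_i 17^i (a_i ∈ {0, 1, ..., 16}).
(a_0, …, a_4) = (3, 1, 1, 1, 1)

v_17(31/16) = 0 (numerator and denominator both coprime to 17), so x ∈ ℤ_17^×. Compute digits iteratively via a_i = x_i mod 17, x_{i+1} = (x_i − a_i)/17, with x_0 = x:
  x_0 = 31/16;  a_0 = 3;  x_1 = (x_0 − 3)/17 = -1/16
  x_1 = -1/16;  a_1 = 1;  x_2 = (x_1 − 1)/17 = -1/16
  x_2 = -1/16;  a_2 = 1;  x_3 = (x_2 − 1)/17 = -1/16
  x_3 = -1/16;  a_3 = 1;  x_4 = (x_3 − 1)/17 = -1/16
  x_4 = -1/16;  a_4 = 1;  x_5 = (x_4 − 1)/17 = -1/16
Digits: (3, 1, 1, 1, 1).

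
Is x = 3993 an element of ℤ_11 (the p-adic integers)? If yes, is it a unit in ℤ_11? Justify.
x ∈ ℤ_11 but not a unit; v_11(x) = 3 > 0

ℤ_11 = {x ∈ ℚ_11 : v_11(x) ≥ 0} and ℤ_11^× = {x ∈ ℤ_11 : v_11(x) = 0}. Here v_11(3993) = v_11(num) − v_11(den) = 3; compare against these criteria.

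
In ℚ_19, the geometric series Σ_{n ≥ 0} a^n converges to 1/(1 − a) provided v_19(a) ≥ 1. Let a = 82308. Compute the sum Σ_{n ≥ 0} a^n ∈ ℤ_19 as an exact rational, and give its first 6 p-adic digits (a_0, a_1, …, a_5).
Σ a^n = 1/(1 − a) = -1/82307;  first 6 digits = (1, 0, 0, 12, 0, 0)

v_19(a) = 3 ≥ 1, so the series converges in ℤ_19 to 1/(1 − a) = 1/(1 − 82308) = -1/82307. Expand this rational in ℤ_19: compute digits iteratively via d_i = x_i mod 19, x_{i+1} = (x_i − d_i)/19. The first 6 digits are (1, 0, 0, 12, 0, 0).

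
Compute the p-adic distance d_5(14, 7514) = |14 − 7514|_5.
d_5(14, 7514) = 1/625

Step 1 — x − y = 14 − 7514 = -7500. Step 2 — v_5(-7500) = 4 (factor: -7500 = −(5^4 · 12); the sign does not affect v_p). Step 3 — |x − y|_5 = 5^{-4} = 1/625.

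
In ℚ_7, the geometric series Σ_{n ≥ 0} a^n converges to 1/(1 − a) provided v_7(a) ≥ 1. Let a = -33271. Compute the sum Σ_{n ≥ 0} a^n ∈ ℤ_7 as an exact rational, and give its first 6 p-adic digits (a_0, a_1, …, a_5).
Σ a^n = 1/(1 − a) = 1/33272;  first 6 digits = (1, 0, 0, 1, 0, 5)

v_7(a) = 3 ≥ 1, so the series converges in ℤ_7 to 1/(1 − a) = 1/(1 − (-33271)) = 1/33272. Expand this rational in ℤ_7: compute digits iteratively via d_i = x_i mod 7, x_{i+1} = (x_i − d_i)/7. The first 6 digits are (1, 0, 0, 1, 0, 5).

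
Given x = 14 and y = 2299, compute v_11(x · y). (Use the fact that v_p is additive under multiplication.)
v_11(32186) = 2

v_p(x) = 0 (factor: 14 = 11^0 · 14); v_p(y) = 2 (factor: 2299 = 11^2 · 19). Additivity: v_p(xy) = v_p(x) + v_p(y) = 0 + 2 = 2. (Direct check: xy = 32186 = 11^2 · (266).)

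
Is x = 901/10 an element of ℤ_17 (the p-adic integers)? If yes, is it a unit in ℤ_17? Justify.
x ∈ ℤ_17 but not a unit; v_17(x) = 1 > 0

ℤ_17 = {x ∈ ℚ_17 : v_17(x) ≥ 0} and ℤ_17^× = {x ∈ ℤ_17 : v_17(x) = 0}. Here v_17(901/10) = v_17(num) − v_17(den) = 1; compare against these criteria.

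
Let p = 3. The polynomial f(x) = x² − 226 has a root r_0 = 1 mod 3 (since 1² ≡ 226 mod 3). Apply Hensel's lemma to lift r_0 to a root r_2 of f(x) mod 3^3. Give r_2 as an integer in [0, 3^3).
r_2 = 19 (mod 27)

Hensel's recurrence: r_{i+1} = r_i − f(r_i)·(f′(r_i))^{-1} mod 3^{i+2}, with f′(x) = 2x. Iterate:
  r_0 = 1 (mod 3)
  r_1 = 1 (mod 9)
  r_2 = 19 (mod 27)
Final: r_2 = 19, and one checks f(r_2) ≡ 0 mod 3^3.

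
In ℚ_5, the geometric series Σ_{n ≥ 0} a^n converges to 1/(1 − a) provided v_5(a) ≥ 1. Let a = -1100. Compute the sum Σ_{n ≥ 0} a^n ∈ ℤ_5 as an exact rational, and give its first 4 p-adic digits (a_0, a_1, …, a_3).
Σ a^n = 1/(1 − a) = 1/1101;  first 4 digits = (1, 0, 1, 1)

v_5(a) = 2 ≥ 1, so the series converges in ℤ_5 to 1/(1 − a) = 1/(1 − (-1100)) = 1/1101. Expand this rational in ℤ_5: compute digits iteratively via d_i = x_i mod 5, x_{i+1} = (x_i − d_i)/5. The first 4 digits are (1, 0, 1, 1).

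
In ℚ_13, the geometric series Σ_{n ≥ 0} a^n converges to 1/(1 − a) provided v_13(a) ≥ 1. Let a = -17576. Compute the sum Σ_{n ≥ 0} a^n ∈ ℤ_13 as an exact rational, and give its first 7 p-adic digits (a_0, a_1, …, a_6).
Σ a^n = 1/(1 − a) = 1/17577;  first 7 digits = (1, 0, 0, 5, 12, 12, 11)

v_13(a) = 3 ≥ 1, so the series converges in ℤ_13 to 1/(1 − a) = 1/(1 − (-17576)) = 1/17577. Expand this rational in ℤ_13: compute digits iteratively via d_i = x_i mod 13, x_{i+1} = (x_i − d_i)/13. The first 7 digits are (1, 0, 0, 5, 12, 12, 11).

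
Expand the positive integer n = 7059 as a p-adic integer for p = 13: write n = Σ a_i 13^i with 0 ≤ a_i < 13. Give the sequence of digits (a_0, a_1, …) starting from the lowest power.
(a_0, a_1, …) = (0, 10, 2, 3)

Repeated division by 13 gives the digits low-to-high: 7059 = 10·13^1 + 2·13^2 + 3·13^3. Digit sequence: (0, 10, 2, 3).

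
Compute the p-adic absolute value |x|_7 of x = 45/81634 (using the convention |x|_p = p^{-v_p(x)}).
|45/81634|_7 = 2401

Step 1 — compute v_7(x) by factoring powers of 7 out of the numerator and denominator: v_7(45/81634) = -4. Step 2 — apply |x|_p = p^{-v_p(x)} = 7^{4} = 2401.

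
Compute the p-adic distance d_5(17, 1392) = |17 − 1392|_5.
d_5(17, 1392) = 1/125

Step 1 — x − y = 17 − 1392 = -1375. Step 2 — v_5(-1375) = 3 (factor: -1375 = −(5^3 · 11); the sign does not affect v_p). Step 3 — |x − y|_5 = 5^{-3} = 1/125.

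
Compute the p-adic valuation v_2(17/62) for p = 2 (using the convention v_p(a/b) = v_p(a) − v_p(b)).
v_2(17/62) = -1

Factor powers of 2 from the numerator and denominator of the reduced fraction: 17 = 2^0 · 17 and 62 = 2^1 · 31. Apply v_p(a/b) = v_p(a) − v_p(b): v_2(17/62) = 0 − 1 = -1.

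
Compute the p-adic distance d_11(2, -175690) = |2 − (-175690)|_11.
d_11(2, -175690) = 1/14641

Step 1 — x − y = 2 − (-175690) = 175692. Step 2 — v_11(175692) = 4 (factor: 175692 = (11^4 · 12); the sign does not affect v_p). Step 3 — |x − y|_11 = 11^{-4} = 1/14641.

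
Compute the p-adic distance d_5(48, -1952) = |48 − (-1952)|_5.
d_5(48, -1952) = 1/125

Step 1 — x − y = 48 − (-1952) = 2000. Step 2 — v_5(2000) = 3 (factor: 2000 = (5^3 · 16); the sign does not affect v_p). Step 3 — |x − y|_5 = 5^{-3} = 1/125.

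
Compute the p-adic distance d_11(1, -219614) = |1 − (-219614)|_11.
d_11(1, -219614) = 1/14641

Step 1 — x − y = 1 − (-219614) = 219615. Step 2 — v_11(219615) = 4 (factor: 219615 = (11^4 · 15); the sign does not affect v_p). Step 3 — |x − y|_11 = 11^{-4} = 1/14641.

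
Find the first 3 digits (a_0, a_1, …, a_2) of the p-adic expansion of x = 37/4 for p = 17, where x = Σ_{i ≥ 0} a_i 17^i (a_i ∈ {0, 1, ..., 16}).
(a_0, …, a_2) = (5, 13, 12)

v_17(37/4) = 0 (numerator and denominator both coprime to 17), so x ∈ ℤ_17^×. Compute digits iteratively via a_i = x_i mod 17, x_{i+1} = (x_i − a_i)/17, with x_0 = x:
  x_0 = 37/4;  a_0 = 5;  x_1 = (x_0 − 5)/17 = 1/4
  x_1 = 1/4;  a_1 = 13;  x_2 = (x_1 − 13)/17 = -3/4
  x_2 = -3/4;  a_2 = 12;  x_3 = (x_2 − 12)/17 = -3/4
Digits: (5, 13, 12).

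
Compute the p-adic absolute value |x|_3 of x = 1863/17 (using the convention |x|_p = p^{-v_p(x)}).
|1863/17|_3 = 1/81

Step 1 — compute v_3(x) by factoring powers of 3 out of the numerator and denominator: v_3(1863/17) = 4. Step 2 — apply |x|_p = p^{-v_p(x)} = 3^{-4} = 1/81.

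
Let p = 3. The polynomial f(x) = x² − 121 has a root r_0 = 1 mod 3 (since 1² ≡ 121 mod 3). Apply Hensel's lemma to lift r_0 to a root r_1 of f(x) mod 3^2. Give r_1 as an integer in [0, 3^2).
r_1 = 7 (mod 9)

Hensel's recurrence: r_{i+1} = r_i − f(r_i)·(f′(r_i))^{-1} mod 3^{i+2}, with f′(x) = 2x. Iterate:
  r_0 = 1 (mod 3)
  r_1 = 7 (mod 9)
Final: r_1 = 7, and one checks f(r_1) ≡ 0 mod 3^2.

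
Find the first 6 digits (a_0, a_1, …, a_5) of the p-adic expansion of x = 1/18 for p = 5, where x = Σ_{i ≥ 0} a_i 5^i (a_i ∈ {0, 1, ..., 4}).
(a_0, …, a_5) = (2, 1, 0, 3, 3, 4)

v_5(1/18) = 0 (numerator and denominator both coprime to 5), so x ∈ ℤ_5^×. Compute digits iteratively via a_i = x_i mod 5, x_{i+1} = (x_i − a_i)/5, with x_0 = x:
  x_0 = 1/18;  a_0 = 2;  x_1 = (x_0 − 2)/5 = -7/18
  x_1 = -7/18;  a_1 = 1;  x_2 = (x_1 − 1)/5 = -5/18
  x_2 = -5/18;  a_2 = 0;  x_3 = (x_2 − 0)/5 = -1/18
  x_3 = -1/18;  a_3 = 3;  x_4 = (x_3 − 3)/5 = -11/18
  x_4 = -11/18;  a_4 = 3;  x_5 = (x_4 − 3)/5 = -13/18
  x_5 = -13/18;  a_5 = 4;  x_6 = (x_5 − 4)/5 = -17/18
Digits: (2, 1, 0, 3, 3, 4).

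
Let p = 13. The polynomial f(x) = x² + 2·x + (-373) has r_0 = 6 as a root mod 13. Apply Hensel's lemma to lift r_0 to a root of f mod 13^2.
r_1 = 162 (mod 169)

Hensel: r_{i+1} = r_i − f(r_i)·(f′(r_i))^{-1} mod 13^{i+2}, f′(x) = 2x + 2. Iterate:
  r_0 = 6 (mod 13)
  r_1 = 162 (mod 169)
Final: r = 162 satisfies f(r) ≡ 0 mod 13^2.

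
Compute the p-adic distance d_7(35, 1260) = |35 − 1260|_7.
d_7(35, 1260) = 1/49

Step 1 — x − y = 35 − 1260 = -1225. Step 2 — v_7(-1225) = 2 (factor: -1225 = −(7^2 · 25); the sign does not affect v_p). Step 3 — |x − y|_7 = 7^{-2} = 1/49.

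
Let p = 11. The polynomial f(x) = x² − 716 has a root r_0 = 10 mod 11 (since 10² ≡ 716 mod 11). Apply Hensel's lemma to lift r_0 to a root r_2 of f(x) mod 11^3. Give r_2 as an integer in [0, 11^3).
r_2 = 1154 (mod 1331)

Hensel's recurrence: r_{i+1} = r_i − f(r_i)·(f′(r_i))^{-1} mod 11^{i+2}, with f′(x) = 2x. Iterate:
  r_0 = 10 (mod 11)
  r_1 = 65 (mod 121)
  r_2 = 1154 (mod 1331)
Final: r_2 = 1154, and one checks f(r_2) ≡ 0 mod 11^3.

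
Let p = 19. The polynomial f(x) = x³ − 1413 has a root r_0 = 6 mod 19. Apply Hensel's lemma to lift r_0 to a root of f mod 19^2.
r_1 = 348 (mod 361)

Hensel: r_{i+1} = r_i − f(r_i)/f′(r_i) mod 19^{i+2}, where f′(x) = 3x². Iterate:
  r_0 = 6 (mod 19)
  r_1 = 348 (mod 361)
Final: r = 348 with f(r) ≡ 0 mod 19^2.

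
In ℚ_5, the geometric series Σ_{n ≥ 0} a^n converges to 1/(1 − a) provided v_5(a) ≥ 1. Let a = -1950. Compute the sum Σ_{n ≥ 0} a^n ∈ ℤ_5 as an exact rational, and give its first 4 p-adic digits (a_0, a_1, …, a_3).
Σ a^n = 1/(1 − a) = 1/1951;  first 4 digits = (1, 0, 2, 4)

v_5(a) = 2 ≥ 1, so the series converges in ℤ_5 to 1/(1 − a) = 1/(1 − (-1950)) = 1/1951. Expand this rational in ℤ_5: compute digits iteratively via d_i = x_i mod 5, x_{i+1} = (x_i − d_i)/5. The first 4 digits are (1, 0, 2, 4).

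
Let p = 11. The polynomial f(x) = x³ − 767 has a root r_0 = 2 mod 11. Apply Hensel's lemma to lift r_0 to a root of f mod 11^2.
r_1 = 35 (mod 121)

Hensel: r_{i+1} = r_i − f(r_i)/f′(r_i) mod 11^{i+2}, where f′(x) = 3x². Iterate:
  r_0 = 2 (mod 11)
  r_1 = 35 (mod 121)
Final: r = 35 with f(r) ≡ 0 mod 11^2.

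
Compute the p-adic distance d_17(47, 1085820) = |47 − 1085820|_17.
d_17(47, 1085820) = 1/83521

Step 1 — x − y = 47 − 1085820 = -1085773. Step 2 — v_17(-1085773) = 4 (factor: -1085773 = −(17^4 · 13); the sign does not affect v_p). Step 3 — |x − y|_17 = 17^{-4} = 1/83521.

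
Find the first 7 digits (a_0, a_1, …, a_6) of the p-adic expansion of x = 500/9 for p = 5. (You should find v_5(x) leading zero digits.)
(a_0, …, a_6) = (0, 0, 0, 1, 1, 2, 4)

v_5(500/9) = 3, so a_0 = ... = a_2 = 0. Factor out: x = 5^3 · u with u = 4/9 a unit in ℤ_5. Expand u iteratively via a_{v+i} = u_i mod 5, u_{i+1} = (u_i − a_{v+i})/5:
  u_0 = 4/9;  a_3 = 1;  u_1 = (u_0 − 1)/5 = -1/9
  u_1 = -1/9;  a_4 = 1;  u_2 = (u_1 − 1)/5 = -2/9
  u_2 = -2/9;  a_5 = 2;  u_3 = (u_2 − 2)/5 = -4/9
  u_3 = -4/9;  a_6 = 4;  u_4 = (u_3 − 4)/5 = -8/9
Digits: (0, 0, 0, 1, 1, 2, 4).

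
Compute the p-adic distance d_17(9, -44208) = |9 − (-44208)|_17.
d_17(9, -44208) = 1/4913

Step 1 — x − y = 9 − (-44208) = 44217. Step 2 — v_17(44217) = 3 (factor: 44217 = (17^3 · 9); the sign does not affect v_p). Step 3 — |x − y|_17 = 17^{-3} = 1/4913.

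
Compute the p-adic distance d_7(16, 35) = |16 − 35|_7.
d_7(16, 35) = 1

Step 1 — x − y = 16 − 35 = -19. Step 2 — v_7(-19) = 0 (factor: -19 = −(7^0 · 19); the sign does not affect v_p). Step 3 — |x − y|_7 = 7^{0} = 1.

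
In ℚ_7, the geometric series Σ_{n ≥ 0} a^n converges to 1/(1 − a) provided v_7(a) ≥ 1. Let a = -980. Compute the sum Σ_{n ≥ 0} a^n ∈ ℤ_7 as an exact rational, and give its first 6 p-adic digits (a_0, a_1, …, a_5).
Σ a^n = 1/(1 − a) = 1/981;  first 6 digits = (1, 0, 1, 4, 0, 1)

v_7(a) = 2 ≥ 1, so the series converges in ℤ_7 to 1/(1 − a) = 1/(1 − (-980)) = 1/981. Expand this rational in ℤ_7: compute digits iteratively via d_i = x_i mod 7, x_{i+1} = (x_i − d_i)/7. The first 6 digits are (1, 0, 1, 4, 0, 1).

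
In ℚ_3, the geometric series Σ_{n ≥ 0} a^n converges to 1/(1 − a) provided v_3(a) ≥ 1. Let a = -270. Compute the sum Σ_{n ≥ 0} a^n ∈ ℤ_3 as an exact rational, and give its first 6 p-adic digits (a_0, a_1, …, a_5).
Σ a^n = 1/(1 − a) = 1/271;  first 6 digits = (1, 0, 0, 2, 2, 1)

v_3(a) = 3 ≥ 1, so the series converges in ℤ_3 to 1/(1 − a) = 1/(1 − (-270)) = 1/271. Expand this rational in ℤ_3: compute digits iteratively via d_i = x_i mod 3, x_{i+1} = (x_i − d_i)/3. The first 6 digits are (1, 0, 0, 2, 2, 1).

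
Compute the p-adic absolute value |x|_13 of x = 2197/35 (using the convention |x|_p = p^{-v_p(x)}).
|2197/35|_13 = 1/2197

Step 1 — compute v_13(x) by factoring powers of 13 out of the numerator and denominator: v_13(2197/35) = 3. Step 2 — apply |x|_p = p^{-v_p(x)} = 13^{-3} = 1/2197.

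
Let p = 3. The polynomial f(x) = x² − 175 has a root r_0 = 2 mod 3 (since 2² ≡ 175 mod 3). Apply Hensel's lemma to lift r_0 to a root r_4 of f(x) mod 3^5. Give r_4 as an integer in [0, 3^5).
r_4 = 146 (mod 243)

Hensel's recurrence: r_{i+1} = r_i − f(r_i)·(f′(r_i))^{-1} mod 3^{i+2}, with f′(x) = 2x. Iterate:
  r_0 = 2 (mod 3)
  r_1 = 2 (mod 9)
  r_2 = 11 (mod 27)
  r_3 = 65 (mod 81)
  r_4 = 146 (mod 243)
Final: r_4 = 146, and one checks f(r_4) ≡ 0 mod 3^5.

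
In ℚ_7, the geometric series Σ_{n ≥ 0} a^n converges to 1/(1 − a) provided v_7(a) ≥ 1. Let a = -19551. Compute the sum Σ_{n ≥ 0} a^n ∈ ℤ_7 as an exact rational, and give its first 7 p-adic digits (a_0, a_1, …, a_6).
Σ a^n = 1/(1 − a) = 1/19552;  first 7 digits = (1, 0, 0, 6, 5, 5, 0)

v_7(a) = 3 ≥ 1, so the series converges in ℤ_7 to 1/(1 − a) = 1/(1 − (-19551)) = 1/19552. Expand this rational in ℤ_7: compute digits iteratively via d_i = x_i mod 7, x_{i+1} = (x_i − d_i)/7. The first 7 digits are (1, 0, 0, 6, 5, 5, 0).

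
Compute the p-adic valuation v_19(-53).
v_19(-53) = 0

v_19(n) is the largest exponent k such that 19^k divides n. Factor out: -53 = -19^0 · 53. (Sign doesn't affect v_p.) So v_19(-53) = 0.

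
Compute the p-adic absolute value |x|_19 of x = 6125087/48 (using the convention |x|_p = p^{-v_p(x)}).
|6125087/48|_19 = 1/130321

Step 1 — compute v_19(x) by factoring powers of 19 out of the numerator and denominator: v_19(6125087/48) = 4. Step 2 — apply |x|_p = p^{-v_p(x)} = 19^{-4} = 1/130321.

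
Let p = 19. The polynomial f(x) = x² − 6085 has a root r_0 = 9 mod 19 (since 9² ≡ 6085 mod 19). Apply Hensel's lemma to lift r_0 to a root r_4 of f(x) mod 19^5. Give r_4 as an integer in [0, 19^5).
r_4 = 1289995 (mod 2476099)

Hensel's recurrence: r_{i+1} = r_i − f(r_i)·(f′(r_i))^{-1} mod 19^{i+2}, with f′(x) = 2x. Iterate:
  r_0 = 9 (mod 19)
  r_1 = 142 (mod 361)
  r_2 = 503 (mod 6859)
  r_3 = 117106 (mod 130321)
  r_4 = 1289995 (mod 2476099)
Final: r_4 = 1289995, and one checks f(r_4) ≡ 0 mod 19^5.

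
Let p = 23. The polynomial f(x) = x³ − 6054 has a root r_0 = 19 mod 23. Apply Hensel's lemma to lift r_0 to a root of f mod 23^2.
r_1 = 410 (mod 529)

Hensel: r_{i+1} = r_i − f(r_i)/f′(r_i) mod 23^{i+2}, where f′(x) = 3x². Iterate:
  r_0 = 19 (mod 23)
  r_1 = 410 (mod 529)
Final: r = 410 with f(r) ≡ 0 mod 23^2.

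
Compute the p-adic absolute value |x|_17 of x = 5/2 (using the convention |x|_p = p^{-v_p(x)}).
|5/2|_17 = 1

Step 1 — compute v_17(x) by factoring powers of 17 out of the numerator and denominator: v_17(5/2) = 0. Step 2 — apply |x|_p = p^{-v_p(x)} = 17^{0} = 1.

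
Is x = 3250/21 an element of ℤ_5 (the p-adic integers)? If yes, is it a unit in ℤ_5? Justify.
x ∈ ℤ_5 but not a unit; v_5(x) = 3 > 0

ℤ_5 = {x ∈ ℚ_5 : v_5(x) ≥ 0} and ℤ_5^× = {x ∈ ℤ_5 : v_5(x) = 0}. Here v_5(3250/21) = v_5(num) − v_5(den) = 3; compare against these criteria.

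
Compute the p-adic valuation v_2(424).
v_2(424) = 3

v_2(n) is the largest exponent k such that 2^k divides n. Factor out: 424 = 2^3 · 53. (Sign doesn't affect v_p.) So v_2(424) = 3.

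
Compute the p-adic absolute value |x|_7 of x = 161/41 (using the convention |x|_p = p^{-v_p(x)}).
|161/41|_7 = 1/7

Step 1 — compute v_7(x) by factoring powers of 7 out of the numerator and denominator: v_7(161/41) = 1. Step 2 — apply |x|_p = p^{-v_p(x)} = 7^{-1} = 1/7.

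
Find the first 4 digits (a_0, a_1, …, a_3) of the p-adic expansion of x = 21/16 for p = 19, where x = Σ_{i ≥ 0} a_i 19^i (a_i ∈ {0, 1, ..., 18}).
(a_0, …, a_3) = (12, 3, 1, 13)

v_19(21/16) = 0 (numerator and denominator both coprime to 19), so x ∈ ℤ_19^×. Compute digits iteratively via a_i = x_i mod 19, x_{i+1} = (x_i − a_i)/19, with x_0 = x:
  x_0 = 21/16;  a_0 = 12;  x_1 = (x_0 − 12)/19 = -9/16
  x_1 = -9/16;  a_1 = 3;  x_2 = (x_1 − 3)/19 = -3/16
  x_2 = -3/16;  a_2 = 1;  x_3 = (x_2 − 1)/19 = -1/16
  x_3 = -1/16;  a_3 = 13;  x_4 = (x_3 − 13)/19 = -11/16
Digits: (12, 3, 1, 13).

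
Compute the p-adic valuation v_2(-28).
v_2(-28) = 2

v_2(n) is the largest exponent k such that 2^k divides n. Factor out: -28 = -2^2 · 7. (Sign doesn't affect v_p.) So v_2(-28) = 2.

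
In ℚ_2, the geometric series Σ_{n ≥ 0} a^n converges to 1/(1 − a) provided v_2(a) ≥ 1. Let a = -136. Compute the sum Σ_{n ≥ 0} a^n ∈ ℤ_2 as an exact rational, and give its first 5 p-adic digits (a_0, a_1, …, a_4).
Σ a^n = 1/(1 − a) = 1/137;  first 5 digits = (1, 0, 0, 1, 1)

v_2(a) = 3 ≥ 1, so the series converges in ℤ_2 to 1/(1 − a) = 1/(1 − (-136)) = 1/137. Expand this rational in ℤ_2: compute digits iteratively via d_i = x_i mod 2, x_{i+1} = (x_i − d_i)/2. The first 5 digits are (1, 0, 0, 1, 1).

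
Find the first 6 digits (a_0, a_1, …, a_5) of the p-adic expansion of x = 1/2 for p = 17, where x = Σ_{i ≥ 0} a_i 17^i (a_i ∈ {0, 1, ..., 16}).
(a_0, …, a_5) = (9, 8, 8, 8, 8, 8)

v_17(1/2) = 0 (numerator and denominator both coprime to 17), so x ∈ ℤ_17^×. Compute digits iteratively via a_i = x_i mod 17, x_{i+1} = (x_i − a_i)/17, with x_0 = x:
  x_0 = 1/2;  a_0 = 9;  x_1 = (x_0 − 9)/17 = -1/2
  x_1 = -1/2;  a_1 = 8;  x_2 = (x_1 − 8)/17 = -1/2
  x_2 = -1/2;  a_2 = 8;  x_3 = (x_2 − 8)/17 = -1/2
  x_3 = -1/2;  a_3 = 8;  x_4 = (x_3 − 8)/17 = -1/2
  x_4 = -1/2;  a_4 = 8;  x_5 = (x_4 − 8)/17 = -1/2
  x_5 = -1/2;  a_5 = 8;  x_6 = (x_5 − 8)/17 = -1/2
Digits: (9, 8, 8, 8, 8, 8).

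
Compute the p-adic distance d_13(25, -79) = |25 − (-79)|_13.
d_13(25, -79) = 1/13

Step 1 — x − y = 25 − (-79) = 104. Step 2 — v_13(104) = 1 (factor: 104 = (13^1 · 8); the sign does not affect v_p). Step 3 — |x − y|_13 = 13^{-1} = 1/13.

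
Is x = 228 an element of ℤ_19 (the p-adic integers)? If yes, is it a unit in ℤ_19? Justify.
x ∈ ℤ_19 but not a unit; v_19(x) = 1 > 0

ℤ_19 = {x ∈ ℚ_19 : v_19(x) ≥ 0} and ℤ_19^× = {x ∈ ℤ_19 : v_19(x) = 0}. Here v_19(228) = v_19(num) − v_19(den) = 1; compare against these criteria.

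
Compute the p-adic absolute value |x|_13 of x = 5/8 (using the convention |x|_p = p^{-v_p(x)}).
|5/8|_13 = 1

Step 1 — compute v_13(x) by factoring powers of 13 out of the numerator and denominator: v_13(5/8) = 0. Step 2 — apply |x|_p = p^{-v_p(x)} = 13^{0} = 1.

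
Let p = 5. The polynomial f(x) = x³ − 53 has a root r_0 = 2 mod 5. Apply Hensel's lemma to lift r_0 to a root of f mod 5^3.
r_2 = 112 (mod 125)

Hensel: r_{i+1} = r_i − f(r_i)/f′(r_i) mod 5^{i+2}, where f′(x) = 3x². Iterate:
  r_0 = 2 (mod 5)
  r_1 = 12 (mod 25)
  r_2 = 112 (mod 125)
Final: r = 112 with f(r) ≡ 0 mod 5^3.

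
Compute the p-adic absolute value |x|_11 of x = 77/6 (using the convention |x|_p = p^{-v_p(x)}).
|77/6|_11 = 1/11

Step 1 — compute v_11(x) by factoring powers of 11 out of the numerator and denominator: v_11(77/6) = 1. Step 2 — apply |x|_p = p^{-v_p(x)} = 11^{-1} = 1/11.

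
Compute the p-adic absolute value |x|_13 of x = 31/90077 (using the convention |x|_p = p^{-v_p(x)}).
|31/90077|_13 = 2197

Step 1 — compute v_13(x) by factoring powers of 13 out of the numerator and denominator: v_13(31/90077) = -3. Step 2 — apply |x|_p = p^{-v_p(x)} = 13^{3} = 2197.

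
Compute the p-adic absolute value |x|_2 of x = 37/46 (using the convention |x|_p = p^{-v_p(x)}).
|37/46|_2 = 2

Step 1 — compute v_2(x) by factoring powers of 2 out of the numerator and denominator: v_2(37/46) = -1. Step 2 — apply |x|_p = p^{-v_p(x)} = 2^{1} = 2.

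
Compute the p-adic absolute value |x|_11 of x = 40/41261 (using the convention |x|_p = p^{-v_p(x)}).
|40/41261|_11 = 1331

Step 1 — compute v_11(x) by factoring powers of 11 out of the numerator and denominator: v_11(40/41261) = -3. Step 2 — apply |x|_p = p^{-v_p(x)} = 11^{3} = 1331.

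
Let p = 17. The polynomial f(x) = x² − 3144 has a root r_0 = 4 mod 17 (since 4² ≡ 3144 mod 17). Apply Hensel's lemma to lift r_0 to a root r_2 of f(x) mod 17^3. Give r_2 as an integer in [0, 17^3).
r_2 = 1551 (mod 4913)

Hensel's recurrence: r_{i+1} = r_i − f(r_i)·(f′(r_i))^{-1} mod 17^{i+2}, with f′(x) = 2x. Iterate:
  r_0 = 4 (mod 17)
  r_1 = 106 (mod 289)
  r_2 = 1551 (mod 4913)
Final: r_2 = 1551, and one checks f(r_2) ≡ 0 mod 17^3.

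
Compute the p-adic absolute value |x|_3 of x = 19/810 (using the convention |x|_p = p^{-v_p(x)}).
|19/810|_3 = 81

Step 1 — compute v_3(x) by factoring powers of 3 out of the numerator and denominator: v_3(19/810) = -4. Step 2 — apply |x|_p = p^{-v_p(x)} = 3^{4} = 81.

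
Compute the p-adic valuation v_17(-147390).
v_17(-147390) = 3

v_17(n) is the largest exponent k such that 17^k divides n. Factor out: -147390 = -17^3 · 30. (Sign doesn't affect v_p.) So v_17(-147390) = 3.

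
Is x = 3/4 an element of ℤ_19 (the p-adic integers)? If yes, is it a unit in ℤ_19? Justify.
x ∈ ℤ_19^× (unit); v_19(x) = 0

ℤ_19 = {x ∈ ℚ_19 : v_19(x) ≥ 0} and ℤ_19^× = {x ∈ ℤ_19 : v_19(x) = 0}. Here v_19(3/4) = v_19(num) − v_19(den) = 0; compare against these criteria.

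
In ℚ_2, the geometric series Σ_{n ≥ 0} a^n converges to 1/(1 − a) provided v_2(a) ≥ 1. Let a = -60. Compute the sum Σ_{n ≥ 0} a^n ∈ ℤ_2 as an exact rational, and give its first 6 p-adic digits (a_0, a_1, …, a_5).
Σ a^n = 1/(1 − a) = 1/61;  first 6 digits = (1, 0, 1, 0, 1, 0)

v_2(a) = 2 ≥ 1, so the series converges in ℤ_2 to 1/(1 − a) = 1/(1 − (-60)) = 1/61. Expand this rational in ℤ_2: compute digits iteratively via d_i = x_i mod 2, x_{i+1} = (x_i − d_i)/2. The first 6 digits are (1, 0, 1, 0, 1, 0).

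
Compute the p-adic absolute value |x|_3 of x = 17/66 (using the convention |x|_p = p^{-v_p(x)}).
|17/66|_3 = 3

Step 1 — compute v_3(x) by factoring powers of 3 out of the numerator and denominator: v_3(17/66) = -1. Step 2 — apply |x|_p = p^{-v_p(x)} = 3^{1} = 3.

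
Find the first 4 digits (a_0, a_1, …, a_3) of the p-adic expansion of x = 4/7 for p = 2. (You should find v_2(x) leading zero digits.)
(a_0, …, a_3) = (0, 0, 1, 1)

v_2(4/7) = 2, so a_0 = ... = a_1 = 0. Factor out: x = 2^2 · u with u = 1/7 a unit in ℤ_2. Expand u iteratively via a_{v+i} = u_i mod 2, u_{i+1} = (u_i − a_{v+i})/2:
  u_0 = 1/7;  a_2 = 1;  u_1 = (u_0 − 1)/2 = -3/7
  u_1 = -3/7;  a_3 = 1;  u_2 = (u_1 − 1)/2 = -5/7
Digits: (0, 0, 1, 1).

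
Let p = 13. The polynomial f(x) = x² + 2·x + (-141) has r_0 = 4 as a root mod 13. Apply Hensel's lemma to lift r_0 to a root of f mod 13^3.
r_2 = 303 (mod 2197)

Hensel: r_{i+1} = r_i − f(r_i)·(f′(r_i))^{-1} mod 13^{i+2}, f′(x) = 2x + 2. Iterate:
  r_0 = 4 (mod 13)
  r_1 = 134 (mod 169)
  r_2 = 303 (mod 2197)
Final: r = 303 satisfies f(r) ≡ 0 mod 13^3.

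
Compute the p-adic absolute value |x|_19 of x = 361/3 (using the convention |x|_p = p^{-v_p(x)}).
|361/3|_19 = 1/361

Step 1 — compute v_19(x) by factoring powers of 19 out of the numerator and denominator: v_19(361/3) = 2. Step 2 — apply |x|_p = p^{-v_p(x)} = 19^{-2} = 1/361.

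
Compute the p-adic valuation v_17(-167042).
v_17(-167042) = 4

v_17(n) is the largest exponent k such that 17^k divides n. Factor out: -167042 = -17^4 · 2. (Sign doesn't affect v_p.) So v_17(-167042) = 4.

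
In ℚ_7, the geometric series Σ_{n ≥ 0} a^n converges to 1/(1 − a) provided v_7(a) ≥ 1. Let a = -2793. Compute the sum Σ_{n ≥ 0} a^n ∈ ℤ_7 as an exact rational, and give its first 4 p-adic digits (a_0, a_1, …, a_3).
Σ a^n = 1/(1 − a) = 1/2794;  first 4 digits = (1, 0, 6, 5)

v_7(a) = 2 ≥ 1, so the series converges in ℤ_7 to 1/(1 − a) = 1/(1 − (-2793)) = 1/2794. Expand this rational in ℤ_7: compute digits iteratively via d_i = x_i mod 7, x_{i+1} = (x_i − d_i)/7. The first 4 digits are (1, 0, 6, 5).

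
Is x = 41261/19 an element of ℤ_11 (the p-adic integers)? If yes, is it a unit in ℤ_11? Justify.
x ∈ ℤ_11 but not a unit; v_11(x) = 3 > 0

ℤ_11 = {x ∈ ℚ_11 : v_11(x) ≥ 0} and ℤ_11^× = {x ∈ ℤ_11 : v_11(x) = 0}. Here v_11(41261/19) = v_11(num) − v_11(den) = 3; compare against these criteria.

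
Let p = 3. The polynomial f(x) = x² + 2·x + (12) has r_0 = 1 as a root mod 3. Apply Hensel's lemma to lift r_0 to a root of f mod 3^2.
r_1 = 4 (mod 9)

Hensel: r_{i+1} = r_i − f(r_i)·(f′(r_i))^{-1} mod 3^{i+2}, f′(x) = 2x + 2. Iterate:
  r_0 = 1 (mod 3)
  r_1 = 4 (mod 9)
Final: r = 4 satisfies f(r) ≡ 0 mod 3^2.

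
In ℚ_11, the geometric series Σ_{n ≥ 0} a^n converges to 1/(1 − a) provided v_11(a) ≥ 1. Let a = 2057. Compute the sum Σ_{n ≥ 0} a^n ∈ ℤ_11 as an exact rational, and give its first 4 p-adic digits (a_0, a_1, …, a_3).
Σ a^n = 1/(1 − a) = -1/2056;  first 4 digits = (1, 0, 6, 1)

v_11(a) = 2 ≥ 1, so the series converges in ℤ_11 to 1/(1 − a) = 1/(1 − 2057) = -1/2056. Expand this rational in ℤ_11: compute digits iteratively via d_i = x_i mod 11, x_{i+1} = (x_i − d_i)/11. The first 4 digits are (1, 0, 6, 1).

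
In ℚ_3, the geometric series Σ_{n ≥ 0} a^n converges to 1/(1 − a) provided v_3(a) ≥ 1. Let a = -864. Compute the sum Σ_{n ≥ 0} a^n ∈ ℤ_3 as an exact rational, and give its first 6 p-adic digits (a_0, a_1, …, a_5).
Σ a^n = 1/(1 − a) = 1/865;  first 6 digits = (1, 0, 0, 1, 1, 2)

v_3(a) = 3 ≥ 1, so the series converges in ℤ_3 to 1/(1 − a) = 1/(1 − (-864)) = 1/865. Expand this rational in ℤ_3: compute digits iteratively via d_i = x_i mod 3, x_{i+1} = (x_i − d_i)/3. The first 6 digits are (1, 0, 0, 1, 1, 2).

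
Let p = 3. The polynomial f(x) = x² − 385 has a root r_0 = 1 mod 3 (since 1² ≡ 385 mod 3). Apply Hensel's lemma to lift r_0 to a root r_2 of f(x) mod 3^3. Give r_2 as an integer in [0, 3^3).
r_2 = 13 (mod 27)

Hensel's recurrence: r_{i+1} = r_i − f(r_i)·(f′(r_i))^{-1} mod 3^{i+2}, with f′(x) = 2x. Iterate:
  r_0 = 1 (mod 3)
  r_1 = 4 (mod 9)
  r_2 = 13 (mod 27)
Final: r_2 = 13, and one checks f(r_2) ≡ 0 mod 3^3.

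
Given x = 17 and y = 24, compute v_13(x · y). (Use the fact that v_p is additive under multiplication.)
v_13(408) = 0

v_p(x) = 0 (factor: 17 = 13^0 · 17); v_p(y) = 0 (factor: 24 = 13^0 · 24). Additivity: v_p(xy) = v_p(x) + v_p(y) = 0 + 0 = 0. (Direct check: xy = 408 = 13^0 · (408).)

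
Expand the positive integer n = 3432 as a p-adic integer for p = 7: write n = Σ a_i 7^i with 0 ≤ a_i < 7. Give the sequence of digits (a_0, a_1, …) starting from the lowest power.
(a_0, a_1, …) = (2, 0, 0, 3, 1)

Repeated division by 7 gives the digits low-to-high: 3432 = 2 + 3·7^3 + 1·7^4. Digit sequence: (2, 0, 0, 3, 1).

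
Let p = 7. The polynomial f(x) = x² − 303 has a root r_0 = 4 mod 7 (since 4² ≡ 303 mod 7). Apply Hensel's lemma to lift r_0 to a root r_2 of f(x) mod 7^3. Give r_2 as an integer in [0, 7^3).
r_2 = 291 (mod 343)

Hensel's recurrence: r_{i+1} = r_i − f(r_i)·(f′(r_i))^{-1} mod 7^{i+2}, with f′(x) = 2x. Iterate:
  r_0 = 4 (mod 7)
  r_1 = 46 (mod 49)
  r_2 = 291 (mod 343)
Final: r_2 = 291, and one checks f(r_2) ≡ 0 mod 7^3.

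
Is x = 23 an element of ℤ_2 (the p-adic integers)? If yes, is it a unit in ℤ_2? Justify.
x ∈ ℤ_2^× (unit); v_2(x) = 0

ℤ_2 = {x ∈ ℚ_2 : v_2(x) ≥ 0} and ℤ_2^× = {x ∈ ℤ_2 : v_2(x) = 0}. Here v_2(23) = v_2(num) − v_2(den) = 0; compare against these criteria.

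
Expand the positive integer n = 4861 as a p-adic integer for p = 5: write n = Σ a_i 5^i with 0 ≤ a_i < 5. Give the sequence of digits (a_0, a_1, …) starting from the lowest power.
(a_0, a_1, …) = (1, 2, 4, 3, 2, 1)

Repeated division by 5 gives the digits low-to-high: 4861 = 1 + 2·5^1 + 4·5^2 + 3·5^3 + 2·5^4 + 1·5^5. Digit sequence: (1, 2, 4, 3, 2, 1).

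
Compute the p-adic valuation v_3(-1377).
v_3(-1377) = 4

v_3(n) is the largest exponent k such that 3^k divides n. Factor out: -1377 = -3^4 · 17. (Sign doesn't affect v_p.) So v_3(-1377) = 4.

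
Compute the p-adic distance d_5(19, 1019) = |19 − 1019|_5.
d_5(19, 1019) = 1/125

Step 1 — x − y = 19 − 1019 = -1000. Step 2 — v_5(-1000) = 3 (factor: -1000 = −(5^3 · 8); the sign does not affect v_p). Step 3 — |x − y|_5 = 5^{-3} = 1/125.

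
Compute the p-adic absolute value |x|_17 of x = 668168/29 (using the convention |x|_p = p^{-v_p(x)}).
|668168/29|_17 = 1/83521

Step 1 — compute v_17(x) by factoring powers of 17 out of the numerator and denominator: v_17(668168/29) = 4. Step 2 — apply |x|_p = p^{-v_p(x)} = 17^{-4} = 1/83521.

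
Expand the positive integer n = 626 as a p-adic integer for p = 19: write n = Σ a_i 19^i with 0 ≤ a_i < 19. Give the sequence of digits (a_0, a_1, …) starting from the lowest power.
(a_0, a_1, …) = (18, 13, 1)

Repeated division by 19 gives the digits low-to-high: 626 = 18 + 13·19^1 + 1·19^2. Digit sequence: (18, 13, 1).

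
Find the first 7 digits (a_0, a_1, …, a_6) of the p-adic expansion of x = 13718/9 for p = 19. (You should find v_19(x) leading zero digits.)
(a_0, …, a_6) = (0, 0, 0, 15, 14, 14, 14)

v_19(13718/9) = 3, so a_0 = ... = a_2 = 0. Factor out: x = 19^3 · u with u = 2/9 a unit in ℤ_19. Expand u iteratively via a_{v+i} = u_i mod 19, u_{i+1} = (u_i − a_{v+i})/19:
  u_0 = 2/9;  a_3 = 15;  u_1 = (u_0 − 15)/19 = -7/9
  u_1 = -7/9;  a_4 = 14;  u_2 = (u_1 − 14)/19 = -7/9
  u_2 = -7/9;  a_5 = 14;  u_3 = (u_2 − 14)/19 = -7/9
  u_3 = -7/9;  a_6 = 14;  u_4 = (u_3 − 14)/19 = -7/9
Digits: (0, 0, 0, 15, 14, 14, 14).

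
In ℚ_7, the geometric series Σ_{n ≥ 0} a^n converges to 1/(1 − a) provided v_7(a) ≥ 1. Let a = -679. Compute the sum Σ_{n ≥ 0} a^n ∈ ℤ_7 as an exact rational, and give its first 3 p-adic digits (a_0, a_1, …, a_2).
Σ a^n = 1/(1 − a) = 1/680;  first 3 digits = (1, 1, 1)

v_7(a) = 1 ≥ 1, so the series converges in ℤ_7 to 1/(1 − a) = 1/(1 − (-679)) = 1/680. Expand this rational in ℤ_7: compute digits iteratively via d_i = x_i mod 7, x_{i+1} = (x_i − d_i)/7. The first 3 digits are (1, 1, 1).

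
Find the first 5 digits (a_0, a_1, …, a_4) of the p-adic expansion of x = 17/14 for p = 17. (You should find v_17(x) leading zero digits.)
(a_0, …, a_4) = (0, 11, 3, 1, 6)

v_17(17/14) = 1, so a_0 = ... = a_0 = 0. Factor out: x = 17^1 · u with u = 1/14 a unit in ℤ_17. Expand u iteratively via a_{v+i} = u_i mod 17, u_{i+1} = (u_i − a_{v+i})/17:
  u_0 = 1/14;  a_1 = 11;  u_1 = (u_0 − 11)/17 = -9/14
  u_1 = -9/14;  a_2 = 3;  u_2 = (u_1 − 3)/17 = -3/14
  u_2 = -3/14;  a_3 = 1;  u_3 = (u_2 − 1)/17 = -1/14
  u_3 = -1/14;  a_4 = 6;  u_4 = (u_3 − 6)/17 = -5/14
Digits: (0, 11, 3, 1, 6).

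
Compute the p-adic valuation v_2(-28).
v_2(-28) = 2

v_2(n) is the largest exponent k such that 2^k divides n. Factor out: -28 = -2^2 · 7. (Sign doesn't affect v_p.) So v_2(-28) = 2.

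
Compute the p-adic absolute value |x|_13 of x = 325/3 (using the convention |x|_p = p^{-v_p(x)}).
|325/3|_13 = 1/13

Step 1 — compute v_13(x) by factoring powers of 13 out of the numerator and denominator: v_13(325/3) = 1. Step 2 — apply |x|_p = p^{-v_p(x)} = 13^{-1} = 1/13.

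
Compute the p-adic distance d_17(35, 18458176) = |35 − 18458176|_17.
d_17(35, 18458176) = 1/1419857

Step 1 — x − y = 35 − 18458176 = -18458141. Step 2 — v_17(-18458141) = 5 (factor: -18458141 = −(17^5 · 13); the sign does not affect v_p). Step 3 — |x − y|_17 = 17^{-5} = 1/1419857.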